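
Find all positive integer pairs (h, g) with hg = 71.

The positive divisors of 71 are: 1, 71.
Each divisor d gives the pair (d, 71/d):
(1, 71), (71, 1)

(1, 71), (71, 1)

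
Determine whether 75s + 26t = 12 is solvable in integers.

Step 1: Compute gcd(75, 26).
gcd(75, 26) = 1

Step 2: Check divisibility.
Does 1 divide 12? 12 = 1 x 12, so yes.

By the theorem on linear Diophantine equations, 75s + 26t = 12 has integer solutions if and only if gcd(75, 26) divides 12. Since 1 | 12, solutions exist.

Yes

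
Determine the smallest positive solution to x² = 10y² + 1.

We seek the smallest positive integers (x, y) with x² - 10y² = 1, i.e., x² = 10y² + 1.
Try successive y values:
y = 1: x² = 10·1² + 1 = 11, not a perfect square
y = 2: x² = 10·2² + 1 = 41, not a perfect square
y = 3: x² = 10·3² + 1 = 91, not a perfect square
... continuing the search (or via continued fractions) ...
y = 6: x² = 10·6² + 1 = 361, x = 19 ✓

Verify: 19² - 10·6² = 361 - 360 = 1 ✓

x = 19, y = 6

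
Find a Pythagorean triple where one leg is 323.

We need the other leg and hypotenuse such that 323² + x² = c².
Take x = 36, c = 325: 323² + 36² = 104329 + 1296 = 105625 = 325² ✓
Triple: (323, 36, 325)

(323, 36, 325)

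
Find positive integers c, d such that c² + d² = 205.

Search for c with 205 - c² a perfect square.
c = 3: 205 - 3² = 205 - 9 = 196 = 14² ✓
So c = 3, d = 14.

c = 3, d = 14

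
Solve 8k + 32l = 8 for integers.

Step 1: Check solvability.
gcd(8, 32) = 8
Since 8 divides 8, solutions exist.

Step 2: Apply extended Euclidean algorithm to find gcd.
We find integers such that 8*x0 + 32*y0 = 8

Step 3: Scale the particular solution.
Multiply by 8/8 = 1:
k = 1, l = 0

Step 4: Verify.
8*(1) + 32*(0) = 8 = 8 ✓

k = 1, l = 0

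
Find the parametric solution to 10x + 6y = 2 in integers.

Step 1: Compute gcd(10, 6) = 2.
Since 2 divides 2, solutions exist.

Step 2: Find a particular solution using extended Euclidean algorithm.
We get x₀ = -1, y₀ = 2.
Check: 10*-1 + 6*2 = 2 = 2 ✓

Step 3: Write the general solution.
x = -1 + (6/2)t = -1 + 3t
y = 2 - (10/2)t = 2 - 5t
for any integer t.

x = -1 + 3t, y = 2 - 5t for integer t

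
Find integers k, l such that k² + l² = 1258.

We need to find integers k, l > 0 such that k² + l² = 1258.
Trying k = 13: l² = 1258 - 13² = 1258 - 169 = 1089
l = 33
Check: 13² + 33² = 169 + 1089 = 1258 ✓

1258 = 13² + 33²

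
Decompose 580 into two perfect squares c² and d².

We need to find integers c, d > 0 such that c² + d² = 580.
Trying c = 2: d² = 580 - 2² = 580 - 4 = 576
d = 24
Check: 2² + 24² = 4 + 576 = 580 ✓

580 = 2² + 24²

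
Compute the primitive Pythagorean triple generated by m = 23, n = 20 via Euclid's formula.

a = m² - n² = 529 - 400 = 129
b = 2mn = 2·23·20 = 920
c = m² + n² = 529 + 400 = 929
Verify: 129² + 920² = 16641 + 846400 = 863041 = 929² ✓

(129, 920, 929)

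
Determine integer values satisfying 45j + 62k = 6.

Step 1: Check solvability.
gcd(45, 62) = 1
Since 1 divides 6, solutions exist.

Step 2: Apply extended Euclidean algorithm to find gcd.
We find integers such that 45*x0 + 62*y0 = 1

Step 3: Scale the particular solution.
Multiply by 6/1 = 6:
j = -66, k = 48

Step 4: Verify.
45*(-66) + 62*(48) = 6 = 6 ✓

j = -66, k = 48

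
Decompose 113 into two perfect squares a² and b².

We need to find integers a, b > 0 such that a² + b² = 113.
Trying a = 7: b² = 113 - 7² = 113 - 49 = 64
b = 8
Check: 7² + 8² = 49 + 64 = 113 ✓

113 = 7² + 8²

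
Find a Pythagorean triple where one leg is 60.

We need the other leg and hypotenuse such that 60² + x² = c².
Take x = 11, c = 61: 60² + 11² = 3600 + 121 = 3721 = 61² ✓
Triple: (11, 60, 61)

(11, 60, 61)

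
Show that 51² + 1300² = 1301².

Compute a² + b² = 51² + 1300² = 2601 + 1690000 = 1692601
Compute c² = 1301² = 1692601
Since 1692601 = 1692601, confirmed.

Yes, it is a Pythagorean triple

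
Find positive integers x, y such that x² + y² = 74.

Search for x with 74 - x² a perfect square.
x = 5: 74 - 5² = 74 - 25 = 49 = 7² ✓
So x = 5, y = 7.

x = 5, y = 7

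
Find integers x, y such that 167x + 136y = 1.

Step 1: Check solvability.
gcd(167, 136) = 1
Since 1 divides 1, solutions exist.

Step 2: Apply extended Euclidean algorithm to find gcd.
We find integers such that 167*x0 + 136*y0 = 1

Step 3: Scale the particular solution.
Multiply by 1/1 = 1:
x = -57, y = 70

Step 4: Verify.
167*(-57) + 136*(70) = 1 = 1 ✓

x = -57, y = 70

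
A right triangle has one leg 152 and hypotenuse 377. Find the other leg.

a² = c² - b² = 142129 - 23104 = 119025
a = 345

345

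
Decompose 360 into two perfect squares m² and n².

We need to find integers m, n > 0 such that m² + n² = 360.
Trying m = 6: n² = 360 - 6² = 360 - 36 = 324
n = 18
Check: 6² + 18² = 36 + 324 = 360 ✓

360 = 6² + 18²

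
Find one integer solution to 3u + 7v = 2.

Step 1: Check solvability.
gcd(3, 7) = 1
Since 1 divides 2, solutions exist.

Step 2: Apply extended Euclidean algorithm to find gcd.
We find integers such that 3*x0 + 7*y0 = 1

Step 3: Scale the particular solution.
Multiply by 2/1 = 2:
u = -4, v = 2

Step 4: Verify.
3*(-4) + 7*(2) = 2 = 2 ✓

u = -4, v = 2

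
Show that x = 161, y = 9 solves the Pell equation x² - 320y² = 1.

Compute x² = 161² = 25921
Compute 320y² = 320·9² = 320·81 = 25920
x² - 320y² = 25921 - 25920 = 1
Since this equals 1, (161, 9) is a solution.

Yes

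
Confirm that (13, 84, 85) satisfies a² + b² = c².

Compute a² + b² = 13² + 84² = 169 + 7056 = 7225
Compute c² = 85² = 7225
Since 7225 = 7225, confirmed.

Yes, it is a Pythagorean triple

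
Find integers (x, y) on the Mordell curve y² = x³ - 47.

Try small integer x values and check whether x³ - 47 is a perfect square.
x = 12: x³ - 47 = 12³ - 47 = 1728 - 47 = 1681
Is 1681 a perfect square? 41² = 1681 ✓
So (x, y) = (12, -41) is a solution.

x = 12, y = -41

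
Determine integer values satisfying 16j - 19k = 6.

Step 1: Check solvability.
gcd(16, 19) = 1
Since 1 divides 6, solutions exist.

Step 2: Apply extended Euclidean algorithm to find gcd.
We find integers such that 16*x0 + 19*y0 = 1

Step 3: Scale the particular solution.
Multiply by 6/1 = 6:
j = 36, k = 30

Step 4: Verify.
16*(36) - 19*(30) = 6 = 6 ✓

j = 36, k = 30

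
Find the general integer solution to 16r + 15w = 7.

Step 1: Compute gcd(16, 15) = 1.
Since 1 divides 7, solutions exist.

Step 2: Find a particular solution using extended Euclidean algorithm.
We get r₀ = 7, w₀ = -7.
Check: 16*7 + 15*-7 = 7 = 7 ✓

Step 3: Write the general solution.
r = 7 + (15/1)t = 7 + 15t
w = -7 - (16/1)t = -7 - 16t
for any integer t.

r = 7 + 15t, w = -7 - 16t for integer t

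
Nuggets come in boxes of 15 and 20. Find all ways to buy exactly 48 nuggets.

We need non-negative integers (x, y) with 15x + 20y = 48.
For each x in 0..3, check if 48 - 15x is a non-negative multiple of 20.
No x yields an integer y ≥ 0.

No solution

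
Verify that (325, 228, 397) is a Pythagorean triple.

Compute a² + b² = 325² + 228² = 105625 + 51984 = 157609
Compute c² = 397² = 157609
Since 157609 = 157609, confirmed.

Yes, it is a Pythagorean triple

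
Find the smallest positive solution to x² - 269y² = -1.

We need x² = 269y² - 1. Try successive y:
y = 1: x² = 269·1² - 1 = 268, not a perfect square
y = 2: x² = 269·2² - 1 = 1075, not a perfect square
y = 3: x² = 269·3² - 1 = 2420, not a perfect square
...
y = 5: x² = 269·5² - 1 = 6724 = 82² ✓
Check: 82² - 269·5² = 6724 - 6725 = -1 ✓

x = 82, y = 5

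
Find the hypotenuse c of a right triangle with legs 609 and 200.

c² = a² + b² = 609² + 200² = 370881 + 40000 = 410881
c = sqrt(410881) = 641

641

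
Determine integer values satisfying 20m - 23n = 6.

Step 1: Check solvability.
gcd(20, 23) = 1
Since 1 divides 6, solutions exist.

Step 2: Apply extended Euclidean algorithm to find gcd.
We find integers such that 20*x0 + 23*y0 = 1

Step 3: Scale the particular solution.
Multiply by 6/1 = 6:
m = -48, n = -42

Step 4: Verify.
20*(-48) - 23*(-42) = 6 = 6 ✓

m = -48, n = -42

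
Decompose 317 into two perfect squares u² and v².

We need to find integers u, v > 0 such that u² + v² = 317.
Trying u = 11: v² = 317 - 11² = 317 - 121 = 196
v = 14
Check: 11² + 14² = 121 + 196 = 317 ✓

317 = 11² + 14²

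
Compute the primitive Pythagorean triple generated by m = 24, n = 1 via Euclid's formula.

a = m² - n² = 24² - 1² = 576 - 1 = 575
b = 2mn = 2·24·1 = 48
c = m² + n² = 576 + 1 = 577
Verify: 575² + 48² = 330625 + 2304 = 332929 = 577² ✓

(575, 48, 577)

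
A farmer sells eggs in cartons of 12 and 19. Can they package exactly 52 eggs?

We need non-negative a, b with 12a + 19b = 52.
gcd(12, 19) = 1 divides 52, but no a in [0, 4] gives non-negative b.

No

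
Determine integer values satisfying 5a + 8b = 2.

Step 1: Check solvability.
gcd(5, 8) = 1
Since 1 divides 2, solutions exist.

Step 2: Apply extended Euclidean algorithm to find gcd.
We find integers such that 5*x0 + 8*y0 = 1

Step 3: Scale the particular solution.
Multiply by 2/1 = 2:
a = -6, b = 4

Step 4: Verify.
5*(-6) + 8*(4) = 2 = 2 ✓

a = -6, b = 4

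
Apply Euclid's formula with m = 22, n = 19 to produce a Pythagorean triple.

a = m² - n² = 22² - 19² = 484 - 361 = 123
b = 2mn = 2·22·19 = 836
c = m² + n² = 484 + 361 = 845
Verify: 123² + 836² = 15129 + 698896 = 714025 = 845² ✓

(123, 836, 845)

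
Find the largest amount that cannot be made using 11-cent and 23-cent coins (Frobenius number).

For two coprime denominations a and b, the Frobenius number (largest value not representable as a non-negative combination) is ab - a - b.
Here gcd(11, 23) = 1, so they are coprime.
F(11, 23) = 11·23 - 11 - 23 = 253 - 34 = 219

219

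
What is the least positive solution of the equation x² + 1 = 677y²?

We need x² = 677y² - 1. Try successive y:
y = 1: x² = 677·1² - 1 = 676 = 26² ✓
Check: 26² - 677·1² = 676 - 677 = -1 ✓

x = 26, y = 1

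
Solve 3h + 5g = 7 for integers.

Step 1: Check solvability.
gcd(3, 5) = 1
Since 1 divides 7, solutions exist.

Step 2: Apply extended Euclidean algorithm to find gcd.
We find integers such that 3*x0 + 5*y0 = 1

Step 3: Scale the particular solution.
Multiply by 7/1 = 7:
h = 14, g = -7

Step 4: Verify.
3*(14) + 5*(-7) = 7 = 7 ✓

h = 14, g = -7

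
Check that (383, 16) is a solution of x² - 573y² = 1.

Compute x² = 383² = 146689
Compute 573y² = 573·16² = 573·256 = 146688
x² - 573y² = 146689 - 146688 = 1
Since this equals 1, (383, 16) is a solution.

Yes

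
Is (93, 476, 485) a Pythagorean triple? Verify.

Compute a² + b² = 93² + 476² = 8649 + 226576 = 235225
Compute c² = 485² = 235225
Since 235225 = 235225, confirmed.

Yes, it is a Pythagorean triple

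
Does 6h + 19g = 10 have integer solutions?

Step 1: Compute gcd(6, 19).
gcd(6, 19) = 1

Step 2: Check divisibility.
Does 1 divide 10? 10 = 1 x 10, so yes.

By the theorem on linear Diophantine equations, 6h + 19g = 10 has integer solutions if and only if gcd(6, 19) divides 10. Since 1 | 10, solutions exist.

Yes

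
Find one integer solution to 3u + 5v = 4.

Step 1: Check solvability.
gcd(3, 5) = 1
Since 1 divides 4, solutions exist.

Step 2: Apply extended Euclidean algorithm to find gcd.
We find integers such that 3*x0 + 5*y0 = 1

Step 3: Scale the particular solution.
Multiply by 4/1 = 4:
u = 8, v = -4

Step 4: Verify.
3*(8) + 5*(-4) = 4 = 4 ✓

u = 8, v = -4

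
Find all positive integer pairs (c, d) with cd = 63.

The positive divisors of 63 are: 1, 3, 7, 9, 21, 63.
Each divisor d gives the pair (d, 63/d):
(1, 63), (3, 21), (7, 9), (9, 7), (21, 3), (63, 1)

(1, 63), (3, 21), (7, 9), (9, 7), (21, 3), (63, 1)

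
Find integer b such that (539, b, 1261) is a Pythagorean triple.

b² = c² - a² = 1261² - 539² = 1590121 - 290521 = 1299600
b = sqrt(1299600) = 1140

1140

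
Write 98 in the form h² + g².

We need to find integers h, g > 0 such that h² + g² = 98.
Trying h = 7: g² = 98 - 7² = 98 - 49 = 49
g = 7
Check: 7² + 7² = 49 + 49 = 98 ✓

98 = 7² + 7²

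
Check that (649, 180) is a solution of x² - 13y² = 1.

Compute x² = 649² = 421201
Compute 13y² = 13·180² = 13·32400 = 421200
x² - 13y² = 421201 - 421200 = 1
Since this equals 1, (649, 180) is a solution.

Yes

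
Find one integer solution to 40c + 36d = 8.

Step 1: Check solvability.
gcd(40, 36) = 4
Since 4 divides 8, solutions exist.

Step 2: Apply extended Euclidean algorithm to find gcd.
We find integers such that 40*x0 + 36*y0 = 4

Step 3: Scale the particular solution.
Multiply by 8/4 = 2:
c = 2, d = -2

Step 4: Verify.
40*(2) + 36*(-2) = 8 = 8 ✓

c = 2, d = -2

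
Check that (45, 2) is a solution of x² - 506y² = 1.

Compute x² = 45² = 2025
Compute 506y² = 506·2² = 506·4 = 2024
x² - 506y² = 2025 - 2024 = 1
Since this equals 1, (45, 2) is a solution.

Yes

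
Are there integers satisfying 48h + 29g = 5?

Step 1: Compute gcd(48, 29).
gcd(48, 29) = 1

Step 2: Check divisibility.
Does 1 divide 5? 5 = 1 x 5, so yes.

By the theorem on linear Diophantine equations, 48h + 29g = 5 has integer solutions if and only if gcd(48, 29) divides 5. Since 1 | 5, solutions exist.

Yes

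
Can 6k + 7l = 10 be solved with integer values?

Step 1: Compute gcd(6, 7).
gcd(6, 7) = 1

Step 2: Check divisibility.
Does 1 divide 10? 10 = 1 x 10, so yes.

By the theorem on linear Diophantine equations, 6k + 7l = 10 has integer solutions if and only if gcd(6, 7) divides 10. Since 1 | 10, solutions exist.

Yes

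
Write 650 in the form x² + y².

We need to find integers x, y > 0 such that x² + y² = 650.
Trying x = 5: y² = 650 - 5² = 650 - 25 = 625
y = 25
Check: 5² + 25² = 25 + 625 = 650 ✓

650 = 5² + 25²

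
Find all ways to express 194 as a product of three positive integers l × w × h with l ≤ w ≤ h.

Iterate l from 1 to ⌊194^(1/3)⌋. For each l dividing 194, iterate w ≥ l with w dividing 194/l, and set h = 194/(l·w).
Triples found (2): (1×1×194), (1×2×97)

(1×1×194), (1×2×97)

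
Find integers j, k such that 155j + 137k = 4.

Step 1: Check solvability.
gcd(155, 137) = 1
Since 1 divides 4, solutions exist.

Step 2: Apply extended Euclidean algorithm to find gcd.
We find integers such that 155*x0 + 137*y0 = 1

Step 3: Scale the particular solution.
Multiply by 4/1 = 4:
j = -152, k = 172

Step 4: Verify.
155*(-152) + 137*(172) = 4 = 4 ✓

j = -152, k = 172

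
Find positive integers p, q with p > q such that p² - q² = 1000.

Factor: p² - q² = (p+q)(p-q) = 1000.
We need two factors of 1000 with the same parity.
Use p+q = 500 and p-q = 2 (product 500·2 = 1000).
Adding: 2p = 502, so p = 251.
Subtracting: 2q = 498, so q = 249.
Check: 251² - 249² = 63001 - 62001 = 1000 ✓

p = 251, q = 249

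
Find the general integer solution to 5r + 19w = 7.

Step 1: Compute gcd(5, 19) = 1.
Since 1 divides 7, solutions exist.

Step 2: Find a particular solution using extended Euclidean algorithm.
We get r₀ = 28, w₀ = -7.
Check: 5*28 + 19*-7 = 7 = 7 ✓

Step 3: Write the general solution.
r = 28 + (19/1)t = 28 + 19t
w = -7 - (5/1)t = -7 - 5t
for any integer t.

r = 28 + 19t, w = -7 - 5t for integer t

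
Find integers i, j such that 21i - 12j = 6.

Step 1: Check solvability.
gcd(21, 12) = 3
Since 3 divides 6, solutions exist.

Step 2: Apply extended Euclidean algorithm to find gcd.
We find integers such that 21*x0 + 12*y0 = 3

Step 3: Scale the particular solution.
Multiply by 6/3 = 2:
i = -2, j = -4

Step 4: Verify.
21*(-2) - 12*(-4) = 6 = 6 ✓

i = -2, j = -4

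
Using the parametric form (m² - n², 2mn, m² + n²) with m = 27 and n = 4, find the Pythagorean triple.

a = m² - n² = 27² - 4² = 729 - 16 = 713
b = 2mn = 2·27·4 = 216
c = m² + n² = 729 + 16 = 745
Verify: 713² + 216² = 508369 + 46656 = 555025 = 745² ✓

(713, 216, 745)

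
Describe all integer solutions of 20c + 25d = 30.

Step 1: Compute gcd(20, 25) = 5.
Since 5 divides 30, solutions exist.

Step 2: Find a particular solution using extended Euclidean algorithm.
We get c₀ = -6, d₀ = 6.
Check: 20*-6 + 25*6 = 30 = 30 ✓

Step 3: Write the general solution.
c = -6 + (25/5)t = -6 + 5t
d = 6 - (20/5)t = 6 - 4t
for any integer t.

c = -6 + 5t, d = 6 - 4t for integer t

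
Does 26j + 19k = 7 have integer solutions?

Step 1: Compute gcd(26, 19).
gcd(26, 19) = 1

Step 2: Check divisibility.
Does 1 divide 7? 7 = 1 x 7, so yes.

By the theorem on linear Diophantine equations, 26j + 19k = 7 has integer solutions if and only if gcd(26, 19) divides 7. Since 1 | 7, solutions exist.

Yes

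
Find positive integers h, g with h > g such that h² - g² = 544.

Factor: h² - g² = (h+g)(h-g) = 544.
We need two factors of 544 with the same parity.
Use h+g = 272 and h-g = 2 (product 272·2 = 544).
Adding: 2h = 274, so h = 137.
Subtracting: 2g = 270, so g = 135.
Check: 137² - 135² = 18769 - 18225 = 544 ✓

h = 137, g = 135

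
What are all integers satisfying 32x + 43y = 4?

Step 1: Compute gcd(32, 43) = 1.
Since 1 divides 4, solutions exist.

Step 2: Find a particular solution using extended Euclidean algorithm.
We get x₀ = -16, y₀ = 12.
Check: 32*-16 + 43*12 = 4 = 4 ✓

Step 3: Write the general solution.
x = -16 + (43/1)t = -16 + 43t
y = 12 - (32/1)t = 12 - 32t
for any integer t.

x = -16 + 43t, y = 12 - 32t for integer t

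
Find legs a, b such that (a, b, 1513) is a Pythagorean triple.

We need a² + b² = 1513² = 2289169.
Trying: 55² + 1512² = 3025 + 2286144 = 2289169 ✓

(55, 1512, 1513)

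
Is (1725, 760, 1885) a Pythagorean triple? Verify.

Compute a² + b² = 1725² + 760² = 2975625 + 577600 = 3553225
Compute c² = 1885² = 3553225
Since 3553225 = 3553225, confirmed.

Yes, it is a Pythagorean triple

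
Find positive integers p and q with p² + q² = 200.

We need to find integers p, q > 0 such that p² + q² = 200.
Trying p = 2: q² = 200 - 2² = 200 - 4 = 196
q = 14
Check: 2² + 14² = 4 + 196 = 200 ✓

200 = 2² + 14²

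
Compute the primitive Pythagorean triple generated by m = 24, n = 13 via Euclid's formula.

a = m² - n² = 24² - 13² = 576 - 169 = 407
b = 2mn = 2·24·13 = 624
c = m² + n² = 576 + 169 = 745
Verify: 407² + 624² = 165649 + 389376 = 555025 = 745² ✓

(407, 624, 745)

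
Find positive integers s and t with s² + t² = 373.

We need to find integers s, t > 0 such that s² + t² = 373.
Trying s = 7: t² = 373 - 7² = 373 - 49 = 324
t = 18
Check: 7² + 18² = 49 + 324 = 373 ✓

373 = 7² + 18²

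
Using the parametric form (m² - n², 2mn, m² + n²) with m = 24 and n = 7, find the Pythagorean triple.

a = m² - n² = 576 - 49 = 527
b = 2mn = 2·24·7 = 336
c = m² + n² = 576 + 49 = 625
Verify: 527² + 336² = 277729 + 112896 = 390625 = 625² ✓

(527, 336, 625)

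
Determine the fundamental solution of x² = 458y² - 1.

We need x² = 458y² - 1. Try successive y:
y = 1: x² = 458·1² - 1 = 457, not a perfect square
y = 2: x² = 458·2² - 1 = 1831, not a perfect square
y = 3: x² = 458·3² - 1 = 4121, not a perfect square
...
y = 5: x² = 458·5² - 1 = 11449 = 107² ✓
Check: 107² - 458·5² = 11449 - 11450 = -1 ✓

x = 107, y = 5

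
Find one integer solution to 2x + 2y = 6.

Step 1: Check solvability.
gcd(2, 2) = 2
Since 2 divides 6, solutions exist.

Step 2: Apply extended Euclidean algorithm to find gcd.
We find integers such that 2*x0 + 2*y0 = 2

Step 3: Scale the particular solution.
Multiply by 6/2 = 3:
x = 0, y = 3

Step 4: Verify.
2*(0) + 2*(3) = 6 = 6 ✓

x = 0, y = 3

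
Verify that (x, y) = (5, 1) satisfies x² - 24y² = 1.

Compute x² = 5² = 25
Compute 24y² = 24·1² = 24·1 = 24
x² - 24y² = 25 - 24 = 1
Since this equals 1, (5, 1) is a solution.

Yes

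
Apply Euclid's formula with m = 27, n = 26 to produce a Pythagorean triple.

a = m² - n² = 27² - 26² = 729 - 676 = 53
b = 2mn = 2·27·26 = 1404
c = m² + n² = 729 + 676 = 1405
Verify: 53² + 1404² = 2809 + 1971216 = 1974025 = 1405² ✓

(53, 1404, 1405)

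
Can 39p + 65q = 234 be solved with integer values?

Step 1: Compute gcd(39, 65).
gcd(39, 65) = 13

Step 2: Check divisibility.
Does 13 divide 234? 234 = 13 x 18, so yes.

By the theorem on linear Diophantine equations, 39p + 65q = 234 has integer solutions if and only if gcd(39, 65) divides 234. Since 13 | 234, solutions exist.

Yes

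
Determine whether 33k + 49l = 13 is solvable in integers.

Step 1: Compute gcd(33, 49).
gcd(33, 49) = 1

Step 2: Check divisibility.
Does 1 divide 13? 13 = 1 x 13, so yes.

By the theorem on linear Diophantine equations, 33k + 49l = 13 has integer solutions if and only if gcd(33, 49) divides 13. Since 1 | 13, solutions exist.

Yes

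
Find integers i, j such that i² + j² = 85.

We need to find integers i, j > 0 such that i² + j² = 85.
Trying i = 2: j² = 85 - 2² = 85 - 4 = 81
j = 9
Check: 2² + 9² = 4 + 81 = 85 ✓

85 = 2² + 9²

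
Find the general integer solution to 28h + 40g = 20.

Step 1: Compute gcd(28, 40) = 4.
Since 4 divides 20, solutions exist.

Step 2: Find a particular solution using extended Euclidean algorithm.
We get h₀ = 15, g₀ = -10.
Check: 28*15 + 40*-10 = 20 = 20 ✓

Step 3: Write the general solution.
h = 15 + (40/4)t = 15 + 10t
g = -10 - (28/4)t = -10 - 7t
for any integer t.

h = 15 + 10t, g = -10 - 7t for integer t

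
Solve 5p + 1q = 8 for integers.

Step 1: Check solvability.
gcd(5, 1) = 1
Since 1 divides 8, solutions exist.

Step 2: Apply extended Euclidean algorithm to find gcd.
We find integers such that 5*x0 + 1*y0 = 1

Step 3: Scale the particular solution.
Multiply by 8/1 = 8:
p = 0, q = 8

Step 4: Verify.
5*(0) + 1*(8) = 8 = 8 ✓

p = 0, q = 8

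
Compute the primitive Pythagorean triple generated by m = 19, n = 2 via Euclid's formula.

a = m² - n² = 19² - 2² = 361 - 4 = 357
b = 2mn = 2·19·2 = 76
c = m² + n² = 361 + 4 = 365
Verify: 357² + 76² = 127449 + 5776 = 133225 = 365² ✓

(357, 76, 365)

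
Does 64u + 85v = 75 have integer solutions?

Step 1: Compute gcd(64, 85).
gcd(64, 85) = 1

Step 2: Check divisibility.
Does 1 divide 75? 75 = 1 x 75, so yes.

By the theorem on linear Diophantine equations, 64u + 85v = 75 has integer solutions if and only if gcd(64, 85) divides 75. Since 1 | 75, solutions exist.

Yes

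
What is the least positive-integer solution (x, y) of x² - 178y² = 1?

We seek the smallest positive integers (x, y) with x² - 178y² = 1, i.e., x² = 178y² + 1.
Try successive y values:
y = 1: x² = 178·1² + 1 = 179, not a perfect square
y = 2: x² = 178·2² + 1 = 713, not a perfect square
y = 3: x² = 178·3² + 1 = 1603, not a perfect square
... continuing the search (or via continued fractions) ...
y = 120: x² = 178·120² + 1 = 2563201, x = 1601 ✓

Verify: 1601² - 178·120² = 2563201 - 2563200 = 1 ✓

x = 1601, y = 120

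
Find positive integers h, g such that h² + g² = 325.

Search for h with 325 - h² a perfect square.
h = 1: 325 - 1² = 325 - 1 = 324 = 18² ✓
So h = 1, g = 18.

h = 1, g = 18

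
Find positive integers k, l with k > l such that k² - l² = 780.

Factor: k² - l² = (k+l)(k-l) = 780.
We need two factors of 780 with the same parity.
Use k+l = 390 and k-l = 2 (product 390·2 = 780).
Adding: 2k = 392, so k = 196.
Subtracting: 2l = 388, so l = 194.
Check: 196² - 194² = 38416 - 37636 = 780 ✓

k = 196, l = 194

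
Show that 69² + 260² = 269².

Compute a² + b² = 69² + 260² = 4761 + 67600 = 72361
Compute c² = 269² = 72361
Since 72361 = 72361, confirmed.

Yes, it is a Pythagorean triple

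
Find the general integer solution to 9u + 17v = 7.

Step 1: Compute gcd(9, 17) = 1.
Since 1 divides 7, solutions exist.

Step 2: Find a particular solution using extended Euclidean algorithm.
We get u₀ = 14, v₀ = -7.
Check: 9*14 + 17*-7 = 7 = 7 ✓

Step 3: Write the general solution.
u = 14 + (17/1)t = 14 + 17t
v = -7 - (9/1)t = -7 - 9t
for any integer t.

u = 14 + 17t, v = -7 - 9t for integer t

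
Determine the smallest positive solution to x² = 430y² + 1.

We seek the smallest positive integers (x, y) with x² - 430y² = 1, i.e., x² = 430y² + 1.
Try successive y values:
y = 1: x² = 430·1² + 1 = 431, not a perfect square
y = 2: x² = 430·2² + 1 = 1721, not a perfect square
y = 3: x² = 430·3² + 1 = 3871, not a perfect square
... continuing the search (or via continued fractions) ...
y = 138030: x² = 430·138030² + 1 = 8192480787001, x = 2862251 ✓

Verify: 2862251² - 430·138030² = 8192480787001 - 8192480787000 = 1 ✓

x = 2862251, y = 138030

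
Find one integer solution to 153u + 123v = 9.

Step 1: Check solvability.
gcd(153, 123) = 3
Since 3 divides 9, solutions exist.

Step 2: Apply extended Euclidean algorithm to find gcd.
We find integers such that 153*x0 + 123*y0 = 3

Step 3: Scale the particular solution.
Multiply by 9/3 = 3:
u = -12, v = 15

Step 4: Verify.
153*(-12) + 123*(15) = 9 = 9 ✓

u = -12, v = 15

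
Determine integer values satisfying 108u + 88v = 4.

Step 1: Check solvability.
gcd(108, 88) = 4
Since 4 divides 4, solutions exist.

Step 2: Apply extended Euclidean algorithm to find gcd.
We find integers such that 108*x0 + 88*y0 = 4

Step 3: Scale the particular solution.
Multiply by 4/4 = 1:
u = 9, v = -11

Step 4: Verify.
108*(9) + 88*(-11) = 4 = 4 ✓

u = 9, v = -11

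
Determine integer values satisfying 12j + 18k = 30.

Step 1: Check solvability.
gcd(12, 18) = 6
Since 6 divides 30, solutions exist.

Step 2: Apply extended Euclidean algorithm to find gcd.
We find integers such that 12*x0 + 18*y0 = 6

Step 3: Scale the particular solution.
Multiply by 30/6 = 5:
j = -5, k = 5

Step 4: Verify.
12*(-5) + 18*(5) = 30 = 30 ✓

j = -5, k = 5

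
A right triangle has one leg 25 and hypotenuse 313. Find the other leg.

b² = c² - a² = 97969 - 625 = 97344
b = 312

312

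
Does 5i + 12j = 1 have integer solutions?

Step 1: Compute gcd(5, 12).
gcd(5, 12) = 1

Step 2: Check divisibility.
Does 1 divide 1? 1 = 1 x 1, so yes.

By the theorem on linear Diophantine equations, 5i + 12j = 1 has integer solutions if and only if gcd(5, 12) divides 1. Since 1 | 1, solutions exist.

Yes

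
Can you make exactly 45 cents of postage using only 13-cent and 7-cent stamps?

We need non-negative x, y with 13x + 7y = 45.
gcd(13, 7) = 1 divides 45, so integer solutions exist, but checking x = 0..3 shows none with y ≥ 0.
So 45 cannot be made with non-negative stamp counts.

No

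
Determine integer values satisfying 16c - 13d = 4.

Step 1: Check solvability.
gcd(16, 13) = 1
Since 1 divides 4, solutions exist.

Step 2: Apply extended Euclidean algorithm to find gcd.
We find integers such that 16*x0 + 13*y0 = 1

Step 3: Scale the particular solution.
Multiply by 4/1 = 4:
c = -16, d = -20

Step 4: Verify.
16*(-16) - 13*(-20) = 4 = 4 ✓

c = -16, d = -20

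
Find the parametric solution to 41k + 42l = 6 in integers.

Step 1: Compute gcd(41, 42) = 1.
Since 1 divides 6, solutions exist.

Step 2: Find a particular solution using extended Euclidean algorithm.
We get k₀ = -6, l₀ = 6.
Check: 41*-6 + 42*6 = 6 = 6 ✓

Step 3: Write the general solution.
k = -6 + (42/1)t = -6 + 42t
l = 6 - (41/1)t = 6 - 41t
for any integer t.

k = -6 + 42t, l = 6 - 41t for integer t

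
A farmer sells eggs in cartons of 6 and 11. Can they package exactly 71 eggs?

We need non-negative a, b with 6a + 11b = 71.
gcd(6, 11) = 1 divides 71.
Try a = 10: 11b = 71 - 60 = 11, so b = 1.
One way: 10 cartons of 6 and 1 cartons of 11.

Yes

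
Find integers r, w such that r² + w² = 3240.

We need to find integers r, w > 0 such that r² + w² = 3240.
Trying r = 18: w² = 3240 - 18² = 3240 - 324 = 2916
w = 54
Check: 18² + 54² = 324 + 2916 = 3240 ✓

3240 = 18² + 54²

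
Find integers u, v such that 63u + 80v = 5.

Step 1: Check solvability.
gcd(63, 80) = 1
Since 1 divides 5, solutions exist.

Step 2: Apply extended Euclidean algorithm to find gcd.
We find integers such that 63*x0 + 80*y0 = 1

Step 3: Scale the particular solution.
Multiply by 5/1 = 5:
u = -165, v = 130

Step 4: Verify.
63*(-165) + 80*(130) = 5 = 5 ✓

u = -165, v = 130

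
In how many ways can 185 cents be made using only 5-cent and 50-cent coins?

We need non-negative integers (x, y) with 5x + 50y = 185.
For each x from 0 to 37, check if (185 - 5x) is a non-negative multiple of 50.
Solutions (x, y): (7,3), (17,2), (27,1), (37,0)
Count: 4

4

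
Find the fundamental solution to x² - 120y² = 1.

We seek the smallest positive integers (x, y) with x² - 120y² = 1, i.e., x² = 120y² + 1.
Try successive y values:
y = 1: x² = 120·1² + 1 = 121, x = 11 ✓

Verify: 11² - 120·1² = 121 - 120 = 1 ✓

x = 11, y = 1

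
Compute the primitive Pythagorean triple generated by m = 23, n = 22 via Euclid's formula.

a = m² - n² = 23² - 22² = 529 - 484 = 45
b = 2mn = 2·23·22 = 1012
c = m² + n² = 529 + 484 = 1013
Verify: 45² + 1012² = 2025 + 1024144 = 1026169 = 1013² ✓

(45, 1012, 1013)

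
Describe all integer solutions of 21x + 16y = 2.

Step 1: Compute gcd(21, 16) = 1.
Since 1 divides 2, solutions exist.

Step 2: Find a particular solution using extended Euclidean algorithm.
We get x₀ = -6, y₀ = 8.
Check: 21*-6 + 16*8 = 2 = 2 ✓

Step 3: Write the general solution.
x = -6 + (16/1)t = -6 + 16t
y = 8 - (21/1)t = 8 - 21t
for any integer t.

x = -6 + 16t, y = 8 - 21t for integer t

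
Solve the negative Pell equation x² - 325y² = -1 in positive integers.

We need x² = 325y² - 1. Try successive y:
y = 1: x² = 325·1² - 1 = 324 = 18² ✓
Check: 18² - 325·1² = 324 - 325 = -1 ✓

x = 18, y = 1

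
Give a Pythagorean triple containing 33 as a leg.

We need the other leg and hypotenuse such that 33² + x² = c².
Take x = 56, c = 65: 33² + 56² = 1089 + 3136 = 4225 = 65² ✓
Triple: (33, 56, 65)

(33, 56, 65)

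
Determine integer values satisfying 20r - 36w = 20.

Step 1: Check solvability.
gcd(20, 36) = 4
Since 4 divides 20, solutions exist.

Step 2: Apply extended Euclidean algorithm to find gcd.
We find integers such that 20*x0 + 36*y0 = 4

Step 3: Scale the particular solution.
Multiply by 20/4 = 5:
r = 10, w = 5

Step 4: Verify.
20*(10) - 36*(5) = 20 = 20 ✓

r = 10, w = 5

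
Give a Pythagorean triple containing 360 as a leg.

We need the other leg and hypotenuse such that 360² + x² = c².
Take x = 38, c = 362: 360² + 38² = 129600 + 1444 = 131044 = 362² ✓
Triple: (38, 360, 362)

(38, 360, 362)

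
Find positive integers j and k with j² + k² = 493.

We need to find integers j, k > 0 such that j² + k² = 493.
Trying j = 3: k² = 493 - 3² = 493 - 9 = 484
k = 22
Check: 3² + 22² = 9 + 484 = 493 ✓

493 = 3² + 22²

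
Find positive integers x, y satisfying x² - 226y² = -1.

We need x² = 226y² - 1. Try successive y:
y = 1: x² = 226·1² - 1 = 225 = 15² ✓
Check: 15² - 226·1² = 225 - 226 = -1 ✓

x = 15, y = 1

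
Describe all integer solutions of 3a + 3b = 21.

Step 1: Compute gcd(3, 3) = 3.
Since 3 divides 21, solutions exist.

Step 2: Find a particular solution using extended Euclidean algorithm.
We get a₀ = 0, b₀ = 7.
Check: 3*0 + 3*7 = 21 = 21 ✓

Step 3: Write the general solution.
a = 0 + (3/3)t = 0 + 1t
b = 7 - (3/3)t = 7 - 1t
for any integer t.

a = 0 + 1t, b = 7 - 1t for integer t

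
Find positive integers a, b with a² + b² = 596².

We need a² + b² = 596² = 355216.
Trying: 204² + 560² = 41616 + 313600 = 355216 ✓

(204, 560, 596)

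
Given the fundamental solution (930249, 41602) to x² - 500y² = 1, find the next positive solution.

Solutions to x² - Dy² = 1 are generated by powers of (x₀ + y₀√D).
The next solution satisfies x₁ + y₁√500 = (x₀ + y₀√500)², giving:
x₁ = x₀² + 500y₀² = 930249² + 500·41602² = 865363202001 + 865363202000 = 1730726404001
y₁ = 2x₀y₀ = 2·930249·41602 = 77400437796

Verify: 1730726404001² - 500·77400437796² = 2995413885506232668808001 - 2995413885506232668808000 = 1 ✓

x = 1730726404001, y = 77400437796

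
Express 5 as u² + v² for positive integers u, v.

We need to find integers u, v > 0 such that u² + v² = 5.
Trying u = 1: v² = 5 - 1² = 5 - 1 = 4
v = 2
Check: 1² + 2² = 1 + 4 = 5 ✓

5 = 1² + 2²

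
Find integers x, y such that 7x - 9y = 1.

Step 1: Check solvability.
gcd(7, 9) = 1
Since 1 divides 1, solutions exist.

Step 2: Apply extended Euclidean algorithm to find gcd.
We find integers such that 7*x0 + 9*y0 = 1

Step 3: Scale the particular solution.
Multiply by 1/1 = 1:
x = 4, y = 3

Step 4: Verify.
7*(4) - 9*(3) = 1 = 1 ✓

x = 4, y = 3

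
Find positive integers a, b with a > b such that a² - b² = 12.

Factor: a² - b² = (a+b)(a-b) = 12.
We need two factors of 12 with the same parity.
Use a+b = 6 and a-b = 2 (product 6·2 = 12).
Adding: 2a = 8, so a = 4.
Subtracting: 2b = 4, so b = 2.
Check: 4² - 2² = 16 - 4 = 12 ✓

a = 4, b = 2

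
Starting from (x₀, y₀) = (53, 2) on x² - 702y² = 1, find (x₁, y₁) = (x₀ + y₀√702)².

Solutions to x² - Dy² = 1 are generated by powers of (x₀ + y₀√D).
The next solution satisfies x₁ + y₁√702 = (x₀ + y₀√702)², giving:
x₁ = x₀² + 702y₀² = 53² + 702·2² = 2809 + 2808 = 5617
y₁ = 2x₀y₀ = 2·53·2 = 212

Verify: 5617² - 702·212² = 31550689 - 31550688 = 1 ✓

x = 5617, y = 212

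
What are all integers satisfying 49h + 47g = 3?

Step 1: Compute gcd(49, 47) = 1.
Since 1 divides 3, solutions exist.

Step 2: Find a particular solution using extended Euclidean algorithm.
We get h₀ = -69, g₀ = 72.
Check: 49*-69 + 47*72 = 3 = 3 ✓

Step 3: Write the general solution.
h = -69 + (47/1)t = -69 + 47t
g = 72 - (49/1)t = 72 - 49t
for any integer t.

h = -69 + 47t, g = 72 - 49t for integer t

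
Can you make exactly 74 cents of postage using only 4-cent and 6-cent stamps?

We need non-negative x, y with 4x + 6y = 74.
gcd(4, 6) = 2 divides 74, so integer solutions exist.
Search for a non-negative one: x = 2 gives 6y = 74 - 8 = 66, so y = 11.
Check: 4·2 + 6·11 = 74 ✓

Yes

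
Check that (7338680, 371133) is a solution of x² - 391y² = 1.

Compute x² = 7338680² = 53856224142400
Compute 391y² = 391·371133² = 391·137739703689 = 53856224142399
x² - 391y² = 53856224142400 - 53856224142399 = 1
Since this equals 1, (7338680, 371133) is a solution.

Yes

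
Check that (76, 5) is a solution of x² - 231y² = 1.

Compute x² = 76² = 5776
Compute 231y² = 231·5² = 231·25 = 5775
x² - 231y² = 5776 - 5775 = 1
Since this equals 1, (76, 5) is a solution.

Yes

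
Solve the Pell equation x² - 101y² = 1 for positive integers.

We seek the smallest positive integers (x, y) with x² - 101y² = 1, i.e., x² = 101y² + 1.
Try successive y values:
y = 1: x² = 101·1² + 1 = 102, not a perfect square
y = 2: x² = 101·2² + 1 = 405, not a perfect square
y = 3: x² = 101·3² + 1 = 910, not a perfect square
... continuing the search (or via continued fractions) ...
y = 20: x² = 101·20² + 1 = 40401, x = 201 ✓

Verify: 201² - 101·20² = 40401 - 40400 = 1 ✓

x = 201, y = 20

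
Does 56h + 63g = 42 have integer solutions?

Step 1: Compute gcd(56, 63).
gcd(56, 63) = 7

Step 2: Check divisibility.
Does 7 divide 42? 42 = 7 x 6, so yes.

By the theorem on linear Diophantine equations, 56h + 63g = 42 has integer solutions if and only if gcd(56, 63) divides 42. Since 7 | 42, solutions exist.

Yes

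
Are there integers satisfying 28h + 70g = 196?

Step 1: Compute gcd(28, 70).
gcd(28, 70) = 14

Step 2: Check divisibility.
Does 14 divide 196? 196 = 14 x 14, so yes.

By the theorem on linear Diophantine equations, 28h + 70g = 196 has integer solutions if and only if gcd(28, 70) divides 196. Since 14 | 196, solutions exist.

Yes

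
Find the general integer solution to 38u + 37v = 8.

Step 1: Compute gcd(38, 37) = 1.
Since 1 divides 8, solutions exist.

Step 2: Find a particular solution using extended Euclidean algorithm.
We get u₀ = 8, v₀ = -8.
Check: 38*8 + 37*-8 = 8 = 8 ✓

Step 3: Write the general solution.
u = 8 + (37/1)t = 8 + 37t
v = -8 - (38/1)t = -8 - 38t
for any integer t.

u = 8 + 37t, v = -8 - 38t for integer t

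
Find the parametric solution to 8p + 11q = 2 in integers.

Step 1: Compute gcd(8, 11) = 1.
Since 1 divides 2, solutions exist.

Step 2: Find a particular solution using extended Euclidean algorithm.
We get p₀ = -8, q₀ = 6.
Check: 8*-8 + 11*6 = 2 = 2 ✓

Step 3: Write the general solution.
p = -8 + (11/1)t = -8 + 11t
q = 6 - (8/1)t = 6 - 8t
for any integer t.

p = -8 + 11t, q = 6 - 8t for integer t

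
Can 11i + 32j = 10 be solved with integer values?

Step 1: Compute gcd(11, 32).
gcd(11, 32) = 1

Step 2: Check divisibility.
Does 1 divide 10? 10 = 1 x 10, so yes.

By the theorem on linear Diophantine equations, 11i + 32j = 10 has integer solutions if and only if gcd(11, 32) divides 10. Since 1 | 10, solutions exist.

Yes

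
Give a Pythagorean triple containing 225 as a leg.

We need the other leg and hypotenuse such that 225² + x² = c².
Take x = 272, c = 353: 225² + 272² = 50625 + 73984 = 124609 = 353² ✓
Triple: (225, 272, 353)

(225, 272, 353)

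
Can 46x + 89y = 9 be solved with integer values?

Step 1: Compute gcd(46, 89).
gcd(46, 89) = 1

Step 2: Check divisibility.
Does 1 divide 9? 9 = 1 x 9, so yes.

By the theorem on linear Diophantine equations, 46x + 89y = 9 has integer solutions if and only if gcd(46, 89) divides 9. Since 1 | 9, solutions exist.

Yes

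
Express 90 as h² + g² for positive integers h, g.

We need to find integers h, g > 0 such that h² + g² = 90.
Trying h = 3: g² = 90 - 3² = 90 - 9 = 81
g = 9
Check: 3² + 9² = 9 + 81 = 90 ✓

90 = 3² + 9²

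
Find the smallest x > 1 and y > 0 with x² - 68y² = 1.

We seek the smallest positive integers (x, y) with x² - 68y² = 1, i.e., x² = 68y² + 1.
Try successive y values:
y = 1: x² = 68·1² + 1 = 69, not a perfect square
y = 2: x² = 68·2² + 1 = 273, not a perfect square
y = 3: x² = 68·3² + 1 = 613, not a perfect square
... continuing the search (or via continued fractions) ...
y = 4: x² = 68·4² + 1 = 1089, x = 33 ✓

Verify: 33² - 68·4² = 1089 - 1088 = 1 ✓

x = 33, y = 4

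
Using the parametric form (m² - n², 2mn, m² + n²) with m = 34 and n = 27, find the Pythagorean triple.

a = m² - n² = 1156 - 729 = 427
b = 2mn = 2·34·27 = 1836
c = m² + n² = 1156 + 729 = 1885
Verify: 427² + 1836² = 182329 + 3370896 = 3553225 = 1885² ✓

(427, 1836, 1885)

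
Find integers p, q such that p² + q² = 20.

We need to find integers p, q > 0 such that p² + q² = 20.
Trying p = 2: q² = 20 - 2² = 20 - 4 = 16
q = 4
Check: 2² + 4² = 4 + 16 = 20 ✓

20 = 2² + 4²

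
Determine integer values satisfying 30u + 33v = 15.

Step 1: Check solvability.
gcd(30, 33) = 3
Since 3 divides 15, solutions exist.

Step 2: Apply extended Euclidean algorithm to find gcd.
We find integers such that 30*x0 + 33*y0 = 3

Step 3: Scale the particular solution.
Multiply by 15/3 = 5:
u = -5, v = 5

Step 4: Verify.
30*(-5) + 33*(5) = 15 = 15 ✓

u = -5, v = 5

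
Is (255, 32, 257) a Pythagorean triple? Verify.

Compute a² + b² = 255² + 32² = 65025 + 1024 = 66049
Compute c² = 257² = 66049
Since 66049 = 66049, confirmed.

Yes, it is a Pythagorean triple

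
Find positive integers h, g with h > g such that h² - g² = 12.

Factor: h² - g² = (h+g)(h-g) = 12.
We need two factors of 12 with the same parity.
Use h+g = 6 and h-g = 2 (product 6·2 = 12).
Adding: 2h = 8, so h = 4.
Subtracting: 2g = 4, so g = 2.
Check: 4² - 2² = 16 - 4 = 12 ✓

h = 4, g = 2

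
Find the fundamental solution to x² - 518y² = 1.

We seek the smallest positive integers (x, y) with x² - 518y² = 1, i.e., x² = 518y² + 1.
Try successive y values:
y = 1: x² = 518·1² + 1 = 519, not a perfect square
y = 2: x² = 518·2² + 1 = 2073, not a perfect square
y = 3: x² = 518·3² + 1 = 4663, not a perfect square
... continuing the search (or via continued fractions) ...
y = 104: x² = 518·104² + 1 = 5602689, x = 2367 ✓

Verify: 2367² - 518·104² = 5602689 - 5602688 = 1 ✓

x = 2367, y = 104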